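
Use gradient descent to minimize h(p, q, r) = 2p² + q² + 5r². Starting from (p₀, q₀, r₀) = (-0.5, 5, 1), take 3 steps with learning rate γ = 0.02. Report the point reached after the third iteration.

∇h = (4p, 2q, 10r)
Step 1: at (-0.5, 5, 1), ∇h = (-2, 10, 10) → (-0.5, 5, 1) − 0.02·(-2, 10, 10) = (-0.46, 4.8, 0.8)
Step 2: at (-0.46, 4.8, 0.8), ∇h = (-1.84, 9.6, 8) → (-0.46, 4.8, 0.8) − 0.02·(-1.84, 9.6, 8) = (-0.4232, 4.608, 0.64)
Step 3: at (-0.4232, 4.608, 0.64), ∇h = (-1.6928, 9.216, 6.4) → (-0.4232, 4.608, 0.64) − 0.02·(-1.6928, 9.216, 6.4) = (-0.389344, 4.42368, 0.512)

(-0.389344, 4.42368, 0.512)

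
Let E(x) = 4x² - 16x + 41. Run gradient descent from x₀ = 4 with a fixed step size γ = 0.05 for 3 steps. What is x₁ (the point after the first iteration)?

E′(x) = 8x - 16
x₁ = 4 − 0.05·16 = 3.2

3.2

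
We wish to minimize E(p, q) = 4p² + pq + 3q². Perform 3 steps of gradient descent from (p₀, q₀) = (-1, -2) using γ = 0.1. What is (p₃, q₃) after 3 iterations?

∇E = (8p + q, p + 6q)
Step 1: at (-1, -2), ∇E = (-10, -13) → (-1, -2) − 0.1·(-10, -13) = (0, -0.7)
Step 2: at (0, -0.7), ∇E = (-0.7, -4.2) → (0, -0.7) − 0.1·(-0.7, -4.2) = (0.07, -0.28)
Step 3: at (0.07, -0.28), ∇E = (0.28, -1.61) → (0.07, -0.28) − 0.1·(0.28, -1.61) = (0.042, -0.119)

(0.042, -0.119)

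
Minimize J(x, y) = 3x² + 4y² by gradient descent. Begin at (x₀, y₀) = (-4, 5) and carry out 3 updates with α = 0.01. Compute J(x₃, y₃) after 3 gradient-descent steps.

93.749249625088

∇J = (6x, 8y)
Step 1: at (-4, 5), ∇J = (-24, 40) → (-4, 5) − 0.01·(-24, 40) = (-3.76, 4.6)
Step 2: at (-3.76, 4.6), ∇J = (-22.56, 36.8) → (-3.76, 4.6) − 0.01·(-22.56, 36.8) = (-3.5344, 4.232)
Step 3: at (-3.5344, 4.232), ∇J = (-21.2064, 33.856) → (-3.5344, 4.232) − 0.01·(-21.2064, 33.856) = (-3.322336, 3.89344)
J(-3.322336, 3.89344) = 93.749249625088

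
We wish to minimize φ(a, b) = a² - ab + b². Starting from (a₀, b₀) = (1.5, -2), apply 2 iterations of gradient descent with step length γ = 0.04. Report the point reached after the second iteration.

∇φ = (2a - b, -a + 2b)
(a₁, b₁) = (1.5, -2) − 0.04·(5, -5.5) = (1.3, -1.78)
(a₂, b₂) = (1.3, -1.78) − 0.04·(4.38, -4.86) = (1.1248, -1.5856)

(1.1248, -1.5856)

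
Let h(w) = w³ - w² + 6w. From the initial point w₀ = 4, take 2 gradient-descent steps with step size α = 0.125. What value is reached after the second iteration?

-4.0859375

h′(w) = 3w² - 2w + 6
Step 1: h′(4) = 46; w₁ = 4 − 0.125·46 = -1.75
Step 2: h′(-1.75) = 18.6875; w₂ = -1.75 − 0.125·18.6875 = -4.0859375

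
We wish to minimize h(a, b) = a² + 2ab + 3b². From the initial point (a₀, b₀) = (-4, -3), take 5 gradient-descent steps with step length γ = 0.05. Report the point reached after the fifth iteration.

∇h = (2a + 2b, 2a + 6b)
Step 1: at (-4, -3), ∇h = (-14, -26) → (-4, -3) − 0.05·(-14, -26) = (-3.3, -1.7)
Step 2: at (-3.3, -1.7), ∇h = (-10, -16.8) → (-3.3, -1.7) − 0.05·(-10, -16.8) = (-2.8, -0.86)
Step 3: at (-2.8, -0.86), ∇h = (-7.32, -10.76) → (-2.8, -0.86) − 0.05·(-7.32, -10.76) = (-2.434, -0.322)
Step 4: at (-2.434, -0.322), ∇h = (-5.512, -6.8) → (-2.434, -0.322) − 0.05·(-5.512, -6.8) = (-2.1584, 0.018)
Step 5: at (-2.1584, 0.018), ∇h = (-4.2808, -4.2088) → (-2.1584, 0.018) − 0.05·(-4.2808, -4.2088) = (-1.94436, 0.22844)

(-1.94436, 0.22844)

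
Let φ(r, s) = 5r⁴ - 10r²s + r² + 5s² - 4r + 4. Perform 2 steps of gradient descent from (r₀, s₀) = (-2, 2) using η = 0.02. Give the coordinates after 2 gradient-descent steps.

∇φ = (20r³ - 20rs + 2r - 4, -10r² + 10s)
(r₁, s₁) = (-2, 2) − 0.02·(-88, -20) = (-0.24, 2.4)
(r₂, s₂) = (-0.24, 2.4) − 0.02·(6.76352, 23.424) = (-0.3752704, 1.93152)

(-0.3752704, 1.93152)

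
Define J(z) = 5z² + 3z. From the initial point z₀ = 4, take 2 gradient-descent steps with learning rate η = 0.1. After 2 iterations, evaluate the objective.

-0.45

J′(z) = 10z + 3
Step 1: J′(4) = 43; z₁ = 4 − 0.1·43 = -0.3
Step 2: J′(-0.3) = 0; z₂ = -0.3 − 0.1·0 = -0.3
J(-0.3) = -0.45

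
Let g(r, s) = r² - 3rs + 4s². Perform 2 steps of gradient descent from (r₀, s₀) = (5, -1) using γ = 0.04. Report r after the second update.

4.112

∇g = (2r - 3s, -3r + 8s)
Step 1: at (5, -1), ∇g = (13, -23) → (5, -1) − 0.04·(13, -23) = (4.48, -0.08)
Step 2: at (4.48, -0.08), ∇g = (9.2, -14.08) → (4.48, -0.08) − 0.04·(9.2, -14.08) = (4.112, 0.4832)
r = 4.112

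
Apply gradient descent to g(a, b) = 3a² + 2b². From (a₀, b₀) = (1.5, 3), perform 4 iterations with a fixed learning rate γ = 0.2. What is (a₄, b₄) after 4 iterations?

∇g = (6a, 4b)
(a₁, b₁) = (1.5, 3) − 0.2·(9, 12) = (-0.3, 0.6)
(a₂, b₂) = (-0.3, 0.6) − 0.2·(-1.8, 2.4) = (0.06, 0.12)
(a₃, b₃) = (0.06, 0.12) − 0.2·(0.36, 0.48) = (-0.012, 0.024)
(a₄, b₄) = (-0.012, 0.024) − 0.2·(-0.072, 0.096) = (0.0024, 0.0048)

(0.0024, 0.0048)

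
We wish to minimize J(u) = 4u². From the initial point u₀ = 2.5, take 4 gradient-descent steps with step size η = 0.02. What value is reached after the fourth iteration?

J′(u) = 8u
Step 1: J′(2.5) = 20; u₁ = 2.5 − 0.02·20 = 2.1
Step 2: J′(2.1) = 16.8; u₂ = 2.1 − 0.02·16.8 = 1.764
Step 3: J′(1.764) = 14.112; u₃ = 1.764 − 0.02·14.112 = 1.48176
Step 4: J′(1.48176) = 11.85408; u₄ = 1.48176 − 0.02·11.85408 = 1.2446784

1.2446784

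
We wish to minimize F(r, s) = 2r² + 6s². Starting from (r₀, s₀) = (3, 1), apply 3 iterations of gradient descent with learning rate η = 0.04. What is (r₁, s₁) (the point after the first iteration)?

(2.52, 0.52)

∇F = (4r, 12s)
(r₁, s₁) = (3, 1) − 0.04·(12, 12) = (2.52, 0.52)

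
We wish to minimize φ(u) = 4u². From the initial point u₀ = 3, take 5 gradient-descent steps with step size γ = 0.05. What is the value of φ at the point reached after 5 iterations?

0.2176782336

φ′(u) = 8u
u₁ = 3 − 0.05·24 = 1.8
u₂ = 1.8 − 0.05·14.4 = 1.08
u₃ = 1.08 − 0.05·8.64 = 0.648
u₄ = 0.648 − 0.05·5.184 = 0.3888
u₅ = 0.3888 − 0.05·3.1104 = 0.23328
φ(0.23328) = 0.2176782336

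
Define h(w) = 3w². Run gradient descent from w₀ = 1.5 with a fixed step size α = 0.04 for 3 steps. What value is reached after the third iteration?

h′(w) = 6w
Step 1: h′(1.5) = 9; w₁ = 1.5 − 0.04·9 = 1.14
Step 2: h′(1.14) = 6.84; w₂ = 1.14 − 0.04·6.84 = 0.8664
Step 3: h′(0.8664) = 5.1984; w₃ = 0.8664 − 0.04·5.1984 = 0.658464

0.658464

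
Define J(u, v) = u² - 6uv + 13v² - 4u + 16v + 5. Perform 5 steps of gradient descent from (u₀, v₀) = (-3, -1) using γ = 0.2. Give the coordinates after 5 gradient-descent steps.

(130.78688, -560.64416)

∇J = (2u - 6v - 4, -6u + 26v + 16)
(u₁, v₁) = (-3, -1) − 0.2·(-4, 8) = (-2.2, -2.6)
(u₂, v₂) = (-2.2, -2.6) − 0.2·(7.2, -38.4) = (-3.64, 5.08)
(u₃, v₃) = (-3.64, 5.08) − 0.2·(-41.76, 169.92) = (4.712, -28.904)
(u₄, v₄) = (4.712, -28.904) − 0.2·(178.848, -763.776) = (-31.0576, 123.8512)
(u₅, v₅) = (-31.0576, 123.8512) − 0.2·(-809.2224, 3422.4768) = (130.78688, -560.64416)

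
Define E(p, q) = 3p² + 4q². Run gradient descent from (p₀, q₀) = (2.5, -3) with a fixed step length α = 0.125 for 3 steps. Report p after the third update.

∇E = (6p, 8q)
(p₁, q₁) = (2.5, -3) − 0.125·(15, -24) = (0.625, 0)
(p₂, q₂) = (0.625, 0) − 0.125·(3.75, 0) = (0.15625, 0)
(p₃, q₃) = (0.15625, 0) − 0.125·(0.9375, 0) = (0.0390625, 0)
p = 0.0390625

0.0390625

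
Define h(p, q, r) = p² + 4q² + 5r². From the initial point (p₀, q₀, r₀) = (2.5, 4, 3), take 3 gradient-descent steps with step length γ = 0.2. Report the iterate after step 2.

∇h = (2p, 8q, 10r)
(p₁, q₁, r₁) = (2.5, 4, 3) − 0.2·(5, 32, 30) = (1.5, -2.4, -3)
(p₂, q₂, r₂) = (1.5, -2.4, -3) − 0.2·(3, -19.2, -30) = (0.9, 1.44, 3)

(0.9, 1.44, 3)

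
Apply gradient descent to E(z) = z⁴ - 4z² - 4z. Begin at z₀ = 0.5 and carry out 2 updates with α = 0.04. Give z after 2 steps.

1.13408

E′(z) = 4z³ - 8z - 4
z₁ = 0.5 − 0.04·(-7.5) = 0.8
z₂ = 0.8 − 0.04·(-8.352) = 1.13408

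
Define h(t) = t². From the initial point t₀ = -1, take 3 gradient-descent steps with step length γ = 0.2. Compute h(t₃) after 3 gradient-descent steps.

0.046656

h′(t) = 2t
Step 1: h′(-1) = -2; t₁ = -1 − 0.2·(-2) = -0.6
Step 2: h′(-0.6) = -1.2; t₂ = -0.6 − 0.2·(-1.2) = -0.36
Step 3: h′(-0.36) = -0.72; t₃ = -0.36 − 0.2·(-0.72) = -0.216
h(-0.216) = 0.046656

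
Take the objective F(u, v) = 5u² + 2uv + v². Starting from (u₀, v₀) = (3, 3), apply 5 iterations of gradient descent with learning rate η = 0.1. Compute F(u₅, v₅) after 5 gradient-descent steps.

∇F = (10u + 2v, 2u + 2v)
Step 1: at (3, 3), ∇F = (36, 12) → (3, 3) − 0.1·(36, 12) = (-0.6, 1.8)
Step 2: at (-0.6, 1.8), ∇F = (-2.4, 2.4) → (-0.6, 1.8) − 0.1·(-2.4, 2.4) = (-0.36, 1.56)
Step 3: at (-0.36, 1.56), ∇F = (-0.48, 2.4) → (-0.36, 1.56) − 0.1·(-0.48, 2.4) = (-0.312, 1.32)
Step 4: at (-0.312, 1.32), ∇F = (-0.48, 2.016) → (-0.312, 1.32) − 0.1·(-0.48, 2.016) = (-0.264, 1.1184)
Step 5: at (-0.264, 1.1184), ∇F = (-0.4032, 1.7088) → (-0.264, 1.1184) − 0.1·(-0.4032, 1.7088) = (-0.22368, 0.94752)
F(-0.22368, 0.94752) = 0.7240753152

0.7240753152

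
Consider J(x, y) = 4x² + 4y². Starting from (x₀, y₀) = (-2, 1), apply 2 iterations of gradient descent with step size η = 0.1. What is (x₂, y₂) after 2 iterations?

(-0.08, 0.04)

∇J = (8x, 8y)
(x₁, y₁) = (-2, 1) − 0.1·(-16, 8) = (-0.4, 0.2)
(x₂, y₂) = (-0.4, 0.2) − 0.1·(-3.2, 1.6) = (-0.08, 0.04)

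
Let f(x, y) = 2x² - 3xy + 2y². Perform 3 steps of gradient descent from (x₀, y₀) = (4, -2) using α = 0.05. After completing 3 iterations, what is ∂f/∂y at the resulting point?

∇f = (4x - 3y, -3x + 4y)
Step 1: at (4, -2), ∇f = (22, -20) → (4, -2) − 0.05·(22, -20) = (2.9, -1)
Step 2: at (2.9, -1), ∇f = (14.6, -12.7) → (2.9, -1) − 0.05·(14.6, -12.7) = (2.17, -0.365)
Step 3: at (2.17, -0.365), ∇f = (9.775, -7.97) → (2.17, -0.365) − 0.05·(9.775, -7.97) = (1.68125, 0.0335)
∂f/∂y at (1.68125, 0.0335) = -4.90975

-4.90975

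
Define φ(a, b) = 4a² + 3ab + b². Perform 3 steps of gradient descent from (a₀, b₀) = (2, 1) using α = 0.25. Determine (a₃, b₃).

(-4.671875, -1.84375)

∇φ = (8a + 3b, 3a + 2b)
Step 1: at (2, 1), ∇φ = (19, 8) → (2, 1) − 0.25·(19, 8) = (-2.75, -1)
Step 2: at (-2.75, -1), ∇φ = (-25, -10.25) → (-2.75, -1) − 0.25·(-25, -10.25) = (3.5, 1.5625)
Step 3: at (3.5, 1.5625), ∇φ = (32.6875, 13.625) → (3.5, 1.5625) − 0.25·(32.6875, 13.625) = (-4.671875, -1.84375)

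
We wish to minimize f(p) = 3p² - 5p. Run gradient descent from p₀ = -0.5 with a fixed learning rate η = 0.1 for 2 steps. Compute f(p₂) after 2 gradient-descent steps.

f′(p) = 6p - 5
Step 1: f′(-0.5) = -8; p₁ = -0.5 − 0.1·(-8) = 0.3
Step 2: f′(0.3) = -3.2; p₂ = 0.3 − 0.1·(-3.2) = 0.62
f(0.62) = -1.9468

-1.9468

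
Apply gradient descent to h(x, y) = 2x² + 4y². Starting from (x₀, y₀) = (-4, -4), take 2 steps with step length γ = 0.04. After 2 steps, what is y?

∇h = (4x, 8y)
(x₁, y₁) = (-4, -4) − 0.04·(-16, -32) = (-3.36, -2.72)
(x₂, y₂) = (-3.36, -2.72) − 0.04·(-13.44, -21.76) = (-2.8224, -1.8496)
y = -1.8496

-1.8496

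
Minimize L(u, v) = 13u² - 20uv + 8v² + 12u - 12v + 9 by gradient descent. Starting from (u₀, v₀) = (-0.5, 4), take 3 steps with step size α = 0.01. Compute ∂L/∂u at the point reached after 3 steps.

∇L = (26u - 20v + 12, -20u + 16v - 12)
(u₁, v₁) = (-0.5, 4) − 0.01·(-81, 62) = (0.31, 3.38)
(u₂, v₂) = (0.31, 3.38) − 0.01·(-47.54, 35.88) = (0.7854, 3.0212)
(u₃, v₃) = (0.7854, 3.0212) − 0.01·(-28.0036, 20.6312) = (1.065436, 2.814888)
∂L/∂u at (1.065436, 2.814888) = -16.596424

-16.596424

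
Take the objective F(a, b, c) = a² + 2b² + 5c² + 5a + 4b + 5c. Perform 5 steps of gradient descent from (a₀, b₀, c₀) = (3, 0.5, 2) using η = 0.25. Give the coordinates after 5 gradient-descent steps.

∇F = (2a + 5, 4b + 4, 10c + 5)
Step 1: at (3, 0.5, 2), ∇F = (11, 6, 25) → (3, 0.5, 2) − 0.25·(11, 6, 25) = (0.25, -1, -4.25)
Step 2: at (0.25, -1, -4.25), ∇F = (5.5, 0, -37.5) → (0.25, -1, -4.25) − 0.25·(5.5, 0, -37.5) = (-1.125, -1, 5.125)
Step 3: at (-1.125, -1, 5.125), ∇F = (2.75, 0, 56.25) → (-1.125, -1, 5.125) − 0.25·(2.75, 0, 56.25) = (-1.8125, -1, -8.9375)
Step 4: at (-1.8125, -1, -8.9375), ∇F = (1.375, 0, -84.375) → (-1.8125, -1, -8.9375) − 0.25·(1.375, 0, -84.375) = (-2.15625, -1, 12.15625)
Step 5: at (-2.15625, -1, 12.15625), ∇F = (0.6875, 0, 126.5625) → (-2.15625, -1, 12.15625) − 0.25·(0.6875, 0, 126.5625) = (-2.328125, -1, -19.484375)

(-2.328125, -1, -19.484375)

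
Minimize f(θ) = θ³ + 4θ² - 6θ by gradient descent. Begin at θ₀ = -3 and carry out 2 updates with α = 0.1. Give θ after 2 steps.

-2.127

f′(θ) = 3θ² + 8θ - 6
Step 1: f′(-3) = -3; θ₁ = -3 − 0.1·(-3) = -2.7
Step 2: f′(-2.7) = -5.73; θ₂ = -2.7 − 0.1·(-5.73) = -2.127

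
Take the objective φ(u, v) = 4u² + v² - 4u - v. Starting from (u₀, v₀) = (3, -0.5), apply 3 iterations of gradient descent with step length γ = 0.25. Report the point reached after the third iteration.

∇φ = (8u - 4, 2v - 1)
(u₁, v₁) = (3, -0.5) − 0.25·(20, -2) = (-2, 0)
(u₂, v₂) = (-2, 0) − 0.25·(-20, -1) = (3, 0.25)
(u₃, v₃) = (3, 0.25) − 0.25·(20, -0.5) = (-2, 0.375)

(-2, 0.375)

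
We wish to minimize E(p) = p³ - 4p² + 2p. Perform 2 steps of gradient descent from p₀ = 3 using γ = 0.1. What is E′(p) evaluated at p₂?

0.241875

E′(p) = 3p² - 8p + 2
p₁ = 3 − 0.1·5 = 2.5
p₂ = 2.5 − 0.1·0.75 = 2.425
E′(p) at (2.425) = 0.241875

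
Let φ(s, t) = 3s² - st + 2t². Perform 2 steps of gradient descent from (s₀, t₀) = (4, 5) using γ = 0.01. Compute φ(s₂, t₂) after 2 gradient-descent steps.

66.41162652

∇φ = (6s - t, -s + 4t)
Step 1: at (4, 5), ∇φ = (19, 16) → (4, 5) − 0.01·(19, 16) = (3.81, 4.84)
Step 2: at (3.81, 4.84), ∇φ = (18.02, 15.55) → (3.81, 4.84) − 0.01·(18.02, 15.55) = (3.6298, 4.6845)
φ(3.6298, 4.6845) = 66.41162652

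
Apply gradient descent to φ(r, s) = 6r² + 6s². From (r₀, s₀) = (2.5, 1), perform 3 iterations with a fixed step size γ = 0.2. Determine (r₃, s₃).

(-6.86, -2.744)

∇φ = (12r, 12s)
(r₁, s₁) = (2.5, 1) − 0.2·(30, 12) = (-3.5, -1.4)
(r₂, s₂) = (-3.5, -1.4) − 0.2·(-42, -16.8) = (4.9, 1.96)
(r₃, s₃) = (4.9, 1.96) − 0.2·(58.8, 23.52) = (-6.86, -2.744)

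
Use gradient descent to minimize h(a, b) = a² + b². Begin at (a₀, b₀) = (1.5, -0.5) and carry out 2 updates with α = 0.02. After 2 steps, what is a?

1.3824

∇h = (2a, 2b)
Step 1: at (1.5, -0.5), ∇h = (3, -1) → (1.5, -0.5) − 0.02·(3, -1) = (1.44, -0.48)
Step 2: at (1.44, -0.48), ∇h = (2.88, -0.96) → (1.44, -0.48) − 0.02·(2.88, -0.96) = (1.3824, -0.4608)
a = 1.3824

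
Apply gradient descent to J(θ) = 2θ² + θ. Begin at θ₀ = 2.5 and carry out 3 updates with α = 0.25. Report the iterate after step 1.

J′(θ) = 4θ + 1
Step 1: J′(2.5) = 11; θ₁ = 2.5 − 0.25·11 = -0.25

-0.25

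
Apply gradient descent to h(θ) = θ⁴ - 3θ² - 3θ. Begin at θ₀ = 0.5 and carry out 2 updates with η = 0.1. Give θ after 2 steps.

h′(θ) = 4θ³ - 6θ - 3
Step 1: h′(0.5) = -5.5; θ₁ = 0.5 − 0.1·(-5.5) = 1.05
Step 2: h′(1.05) = -4.6695; θ₂ = 1.05 − 0.1·(-4.6695) = 1.51695

1.51695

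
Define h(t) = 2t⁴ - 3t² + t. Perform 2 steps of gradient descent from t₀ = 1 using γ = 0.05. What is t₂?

h′(t) = 8t³ - 6t + 1
t₁ = 1 − 0.05·3 = 0.85
t₂ = 0.85 − 0.05·0.813 = 0.80935

0.80935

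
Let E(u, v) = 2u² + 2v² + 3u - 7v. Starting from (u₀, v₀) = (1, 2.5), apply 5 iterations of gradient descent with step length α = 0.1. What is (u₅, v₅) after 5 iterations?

∇E = (4u + 3, 4v - 7)
(u₁, v₁) = (1, 2.5) − 0.1·(7, 3) = (0.3, 2.2)
(u₂, v₂) = (0.3, 2.2) − 0.1·(4.2, 1.8) = (-0.12, 2.02)
(u₃, v₃) = (-0.12, 2.02) − 0.1·(2.52, 1.08) = (-0.372, 1.912)
(u₄, v₄) = (-0.372, 1.912) − 0.1·(1.512, 0.648) = (-0.5232, 1.8472)
(u₅, v₅) = (-0.5232, 1.8472) − 0.1·(0.9072, 0.3888) = (-0.61392, 1.80832)

(-0.61392, 1.80832)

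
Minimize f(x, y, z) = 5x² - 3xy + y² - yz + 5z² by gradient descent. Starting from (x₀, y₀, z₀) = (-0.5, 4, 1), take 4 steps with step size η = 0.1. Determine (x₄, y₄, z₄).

(0.7953, 2.4128, 0.2651)

∇f = (10x - 3y, -3x + 2y - z, -y + 10z)
Step 1: at (-0.5, 4, 1), ∇f = (-17, 8.5, 6) → (-0.5, 4, 1) − 0.1·(-17, 8.5, 6) = (1.2, 3.15, 0.4)
Step 2: at (1.2, 3.15, 0.4), ∇f = (2.55, 2.3, 0.85) → (1.2, 3.15, 0.4) − 0.1·(2.55, 2.3, 0.85) = (0.945, 2.92, 0.315)
Step 3: at (0.945, 2.92, 0.315), ∇f = (0.69, 2.69, 0.23) → (0.945, 2.92, 0.315) − 0.1·(0.69, 2.69, 0.23) = (0.876, 2.651, 0.292)
Step 4: at (0.876, 2.651, 0.292), ∇f = (0.807, 2.382, 0.269) → (0.876, 2.651, 0.292) − 0.1·(0.807, 2.382, 0.269) = (0.7953, 2.4128, 0.2651)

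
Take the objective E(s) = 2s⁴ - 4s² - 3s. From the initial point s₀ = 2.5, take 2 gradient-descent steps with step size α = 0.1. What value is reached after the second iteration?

E′(s) = 8s³ - 8s - 3
s₁ = 2.5 − 0.1·102 = -7.7
s₂ = -7.7 − 0.1·(-3593.664) = 351.6664

351.6664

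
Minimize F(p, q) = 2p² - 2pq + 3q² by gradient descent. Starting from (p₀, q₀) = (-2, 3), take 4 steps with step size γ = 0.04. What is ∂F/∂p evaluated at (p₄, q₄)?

-3.677056

∇F = (4p - 2q, -2p + 6q)
Step 1: at (-2, 3), ∇F = (-14, 22) → (-2, 3) − 0.04·(-14, 22) = (-1.44, 2.12)
Step 2: at (-1.44, 2.12), ∇F = (-10, 15.6) → (-1.44, 2.12) − 0.04·(-10, 15.6) = (-1.04, 1.496)
Step 3: at (-1.04, 1.496), ∇F = (-7.152, 11.056) → (-1.04, 1.496) − 0.04·(-7.152, 11.056) = (-0.75392, 1.05376)
Step 4: at (-0.75392, 1.05376), ∇F = (-5.1232, 7.8304) → (-0.75392, 1.05376) − 0.04·(-5.1232, 7.8304) = (-0.548992, 0.740544)
∂F/∂p at (-0.548992, 0.740544) = -3.677056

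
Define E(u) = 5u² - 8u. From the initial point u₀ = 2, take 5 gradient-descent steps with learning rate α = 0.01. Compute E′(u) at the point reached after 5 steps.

E′(u) = 10u - 8
u₁ = 2 − 0.01·12 = 1.88
u₂ = 1.88 − 0.01·10.8 = 1.772
u₃ = 1.772 − 0.01·9.72 = 1.6748
u₄ = 1.6748 − 0.01·8.748 = 1.58732
u₅ = 1.58732 − 0.01·7.8732 = 1.508588
E′(u) at (1.508588) = 7.08588

7.08588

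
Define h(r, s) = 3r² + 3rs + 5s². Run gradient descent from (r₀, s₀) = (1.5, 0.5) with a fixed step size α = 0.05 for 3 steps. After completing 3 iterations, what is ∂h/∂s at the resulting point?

-0.2013125

∇h = (6r + 3s, 3r + 10s)
(r₁, s₁) = (1.5, 0.5) − 0.05·(10.5, 9.5) = (0.975, 0.025)
(r₂, s₂) = (0.975, 0.025) − 0.05·(5.925, 3.175) = (0.67875, -0.13375)
(r₃, s₃) = (0.67875, -0.13375) − 0.05·(3.67125, 0.69875) = (0.4951875, -0.1686875)
∂h/∂s at (0.4951875, -0.1686875) = -0.2013125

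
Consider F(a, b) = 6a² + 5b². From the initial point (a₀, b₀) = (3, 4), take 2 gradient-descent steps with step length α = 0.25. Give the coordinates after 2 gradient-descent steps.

∇F = (12a, 10b)
(a₁, b₁) = (3, 4) − 0.25·(36, 40) = (-6, -6)
(a₂, b₂) = (-6, -6) − 0.25·(-72, -60) = (12, 9)

(12, 9)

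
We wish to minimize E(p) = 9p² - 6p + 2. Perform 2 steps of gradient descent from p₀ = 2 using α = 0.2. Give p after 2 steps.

11.6

E′(p) = 18p - 6
Step 1: E′(2) = 30; p₁ = 2 − 0.2·30 = -4
Step 2: E′(-4) = -78; p₂ = -4 − 0.2·(-78) = 11.6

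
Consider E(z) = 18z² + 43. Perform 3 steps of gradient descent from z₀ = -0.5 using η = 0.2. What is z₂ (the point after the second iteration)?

-19.22

E′(z) = 36z
z₁ = -0.5 − 0.2·(-18) = 3.1
z₂ = 3.1 − 0.2·111.6 = -19.22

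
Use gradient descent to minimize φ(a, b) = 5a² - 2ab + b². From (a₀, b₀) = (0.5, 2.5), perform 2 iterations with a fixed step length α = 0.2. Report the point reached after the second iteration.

∇φ = (10a - 2b, -2a + 2b)
(a₁, b₁) = (0.5, 2.5) − 0.2·(0, 4) = (0.5, 1.7)
(a₂, b₂) = (0.5, 1.7) − 0.2·(1.6, 2.4) = (0.18, 1.22)

(0.18, 1.22)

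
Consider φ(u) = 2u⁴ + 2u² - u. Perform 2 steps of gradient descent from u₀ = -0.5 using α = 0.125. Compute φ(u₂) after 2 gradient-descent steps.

φ′(u) = 8u³ + 4u - 1
u₁ = -0.5 − 0.125·(-4) = 0
u₂ = 0 − 0.125·(-1) = 0.125
φ(0.125) = -0.09326171875

-0.09326171875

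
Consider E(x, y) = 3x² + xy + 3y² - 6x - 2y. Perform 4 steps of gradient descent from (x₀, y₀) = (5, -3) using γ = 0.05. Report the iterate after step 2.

∇E = (6x + y - 6, x + 6y - 2)
(x₁, y₁) = (5, -3) − 0.05·(21, -15) = (3.95, -2.25)
(x₂, y₂) = (3.95, -2.25) − 0.05·(15.45, -11.55) = (3.1775, -1.6725)

(3.1775, -1.6725)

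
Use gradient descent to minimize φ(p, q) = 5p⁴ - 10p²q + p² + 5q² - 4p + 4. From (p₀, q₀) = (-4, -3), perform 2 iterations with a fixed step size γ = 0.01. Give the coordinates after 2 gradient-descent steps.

(-281.4711936, 11.82424)

∇φ = (20p³ - 20pq + 2p - 4, -10p² + 10q)
Step 1: at (-4, -3), ∇φ = (-1532, -190) → (-4, -3) − 0.01·(-1532, -190) = (11.32, -1.1)
Step 2: at (11.32, -1.1), ∇φ = (29279.11936, -1292.424) → (11.32, -1.1) − 0.01·(29279.11936, -1292.424) = (-281.4711936, 11.82424)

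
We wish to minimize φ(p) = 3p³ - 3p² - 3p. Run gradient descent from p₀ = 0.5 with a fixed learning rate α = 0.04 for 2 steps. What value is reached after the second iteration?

φ′(p) = 9p² - 6p - 3
Step 1: φ′(0.5) = -3.75; p₁ = 0.5 − 0.04·(-3.75) = 0.65
Step 2: φ′(0.65) = -3.0975; p₂ = 0.65 − 0.04·(-3.0975) = 0.7739

0.7739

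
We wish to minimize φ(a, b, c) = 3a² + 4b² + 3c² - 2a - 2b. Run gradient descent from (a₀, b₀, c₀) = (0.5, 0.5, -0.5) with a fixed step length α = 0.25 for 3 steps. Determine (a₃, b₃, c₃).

∇φ = (6a - 2, 8b - 2, 6c)
Step 1: at (0.5, 0.5, -0.5), ∇φ = (1, 2, -3) → (0.5, 0.5, -0.5) − 0.25·(1, 2, -3) = (0.25, 0, 0.25)
Step 2: at (0.25, 0, 0.25), ∇φ = (-0.5, -2, 1.5) → (0.25, 0, 0.25) − 0.25·(-0.5, -2, 1.5) = (0.375, 0.5, -0.125)
Step 3: at (0.375, 0.5, -0.125), ∇φ = (0.25, 2, -0.75) → (0.375, 0.5, -0.125) − 0.25·(0.25, 2, -0.75) = (0.3125, 0, 0.0625)

(0.3125, 0, 0.0625)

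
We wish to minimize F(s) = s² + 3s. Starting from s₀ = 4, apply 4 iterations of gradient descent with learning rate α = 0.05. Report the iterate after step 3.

2.5095

F′(s) = 2s + 3
s₁ = 4 − 0.05·11 = 3.45
s₂ = 3.45 − 0.05·9.9 = 2.955
s₃ = 2.955 − 0.05·8.91 = 2.5095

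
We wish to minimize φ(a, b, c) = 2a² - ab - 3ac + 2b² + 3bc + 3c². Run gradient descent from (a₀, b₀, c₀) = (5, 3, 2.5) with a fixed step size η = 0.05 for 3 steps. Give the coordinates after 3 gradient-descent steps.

∇φ = (4a - b - 3c, -a + 4b + 3c, -3a + 3b + 6c)
Step 1: at (5, 3, 2.5), ∇φ = (9.5, 14.5, 9) → (5, 3, 2.5) − 0.05·(9.5, 14.5, 9) = (4.525, 2.275, 2.05)
Step 2: at (4.525, 2.275, 2.05), ∇φ = (9.675, 10.725, 5.55) → (4.525, 2.275, 2.05) − 0.05·(9.675, 10.725, 5.55) = (4.04125, 1.73875, 1.7725)
Step 3: at (4.04125, 1.73875, 1.7725), ∇φ = (9.10875, 8.23125, 3.7275) → (4.04125, 1.73875, 1.7725) − 0.05·(9.10875, 8.23125, 3.7275) = (3.5858125, 1.3271875, 1.586125)

(3.5858125, 1.3271875, 1.586125)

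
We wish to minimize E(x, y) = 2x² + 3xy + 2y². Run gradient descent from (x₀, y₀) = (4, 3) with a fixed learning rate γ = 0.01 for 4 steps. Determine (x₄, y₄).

∇E = (4x + 3y, 3x + 4y)
(x₁, y₁) = (4, 3) − 0.01·(25, 24) = (3.75, 2.76)
(x₂, y₂) = (3.75, 2.76) − 0.01·(23.28, 22.29) = (3.5172, 2.5371)
(x₃, y₃) = (3.5172, 2.5371) − 0.01·(21.6801, 20.7) = (3.300399, 2.3301)
(x₄, y₄) = (3.300399, 2.3301) − 0.01·(20.191896, 19.221597) = (3.09848004, 2.13788403)

(3.09848004, 2.13788403)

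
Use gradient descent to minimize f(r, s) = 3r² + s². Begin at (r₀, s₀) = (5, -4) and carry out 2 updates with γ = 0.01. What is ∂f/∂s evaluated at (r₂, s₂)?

-7.6832

∇f = (6r, 2s)
(r₁, s₁) = (5, -4) − 0.01·(30, -8) = (4.7, -3.92)
(r₂, s₂) = (4.7, -3.92) − 0.01·(28.2, -7.84) = (4.418, -3.8416)
∂f/∂s at (4.418, -3.8416) = -7.6832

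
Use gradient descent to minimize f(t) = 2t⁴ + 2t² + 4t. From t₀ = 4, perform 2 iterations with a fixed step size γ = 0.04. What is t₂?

1636.45451264

f′(t) = 8t³ + 4t + 4
t₁ = 4 − 0.04·532 = -17.28
t₂ = -17.28 − 0.04·(-41343.362816) = 1636.45451264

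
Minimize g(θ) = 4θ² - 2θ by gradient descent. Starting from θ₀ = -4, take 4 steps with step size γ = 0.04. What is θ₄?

-0.65870848

g′(θ) = 8θ - 2
Step 1: g′(-4) = -34; θ₁ = -4 − 0.04·(-34) = -2.64
Step 2: g′(-2.64) = -23.12; θ₂ = -2.64 − 0.04·(-23.12) = -1.7152
Step 3: g′(-1.7152) = -15.7216; θ₃ = -1.7152 − 0.04·(-15.7216) = -1.086336
Step 4: g′(-1.086336) = -10.690688; θ₄ = -1.086336 − 0.04·(-10.690688) = -0.65870848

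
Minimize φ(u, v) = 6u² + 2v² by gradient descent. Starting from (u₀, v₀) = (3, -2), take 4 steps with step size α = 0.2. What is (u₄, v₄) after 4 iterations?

(11.5248, -0.0032)

∇φ = (12u, 4v)
(u₁, v₁) = (3, -2) − 0.2·(36, -8) = (-4.2, -0.4)
(u₂, v₂) = (-4.2, -0.4) − 0.2·(-50.4, -1.6) = (5.88, -0.08)
(u₃, v₃) = (5.88, -0.08) − 0.2·(70.56, -0.32) = (-8.232, -0.016)
(u₄, v₄) = (-8.232, -0.016) − 0.2·(-98.784, -0.064) = (11.5248, -0.0032)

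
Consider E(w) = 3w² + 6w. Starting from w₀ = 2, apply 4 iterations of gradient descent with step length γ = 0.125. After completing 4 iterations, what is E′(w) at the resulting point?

E′(w) = 6w + 6
w₁ = 2 − 0.125·18 = -0.25
w₂ = -0.25 − 0.125·4.5 = -0.8125
w₃ = -0.8125 − 0.125·1.125 = -0.953125
w₄ = -0.953125 − 0.125·0.28125 = -0.98828125
E′(w) at (-0.98828125) = 0.0703125

0.0703125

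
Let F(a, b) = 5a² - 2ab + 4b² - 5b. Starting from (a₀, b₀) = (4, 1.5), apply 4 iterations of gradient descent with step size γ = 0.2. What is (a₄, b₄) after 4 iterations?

(6.016, -2.9288)

∇F = (10a - 2b, -2a + 8b - 5)
Step 1: at (4, 1.5), ∇F = (37, -1) → (4, 1.5) − 0.2·(37, -1) = (-3.4, 1.7)
Step 2: at (-3.4, 1.7), ∇F = (-37.4, 15.4) → (-3.4, 1.7) − 0.2·(-37.4, 15.4) = (4.08, -1.38)
Step 3: at (4.08, -1.38), ∇F = (43.56, -24.2) → (4.08, -1.38) − 0.2·(43.56, -24.2) = (-4.632, 3.46)
Step 4: at (-4.632, 3.46), ∇F = (-53.24, 31.944) → (-4.632, 3.46) − 0.2·(-53.24, 31.944) = (6.016, -2.9288)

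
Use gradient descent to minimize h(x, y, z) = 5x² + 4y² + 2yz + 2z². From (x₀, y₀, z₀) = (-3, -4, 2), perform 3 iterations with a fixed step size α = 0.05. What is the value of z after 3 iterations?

1.664

∇h = (10x, 8y + 2z, 2y + 4z)
(x₁, y₁, z₁) = (-3, -4, 2) − 0.05·(-30, -28, 0) = (-1.5, -2.6, 2)
(x₂, y₂, z₂) = (-1.5, -2.6, 2) − 0.05·(-15, -16.8, 2.8) = (-0.75, -1.76, 1.86)
(x₃, y₃, z₃) = (-0.75, -1.76, 1.86) − 0.05·(-7.5, -10.36, 3.92) = (-0.375, -1.242, 1.664)
z = 1.664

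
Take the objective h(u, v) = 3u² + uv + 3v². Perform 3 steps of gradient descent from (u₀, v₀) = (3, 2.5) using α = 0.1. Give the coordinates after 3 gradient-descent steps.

∇h = (6u + v, u + 6v)
(u₁, v₁) = (3, 2.5) − 0.1·(20.5, 18) = (0.95, 0.7)
(u₂, v₂) = (0.95, 0.7) − 0.1·(6.4, 5.15) = (0.31, 0.185)
(u₃, v₃) = (0.31, 0.185) − 0.1·(2.045, 1.42) = (0.1055, 0.043)

(0.1055, 0.043)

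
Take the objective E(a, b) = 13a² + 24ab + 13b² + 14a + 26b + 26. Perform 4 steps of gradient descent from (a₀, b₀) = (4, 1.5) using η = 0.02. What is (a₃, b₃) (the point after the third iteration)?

∇E = (26a + 24b + 14, 24a + 26b + 26)
(a₁, b₁) = (4, 1.5) − 0.02·(154, 161) = (0.92, -1.72)
(a₂, b₂) = (0.92, -1.72) − 0.02·(-3.36, 3.36) = (0.9872, -1.7872)
(a₃, b₃) = (0.9872, -1.7872) − 0.02·(-3.2256, 3.2256) = (1.051712, -1.851712)

(1.051712, -1.851712)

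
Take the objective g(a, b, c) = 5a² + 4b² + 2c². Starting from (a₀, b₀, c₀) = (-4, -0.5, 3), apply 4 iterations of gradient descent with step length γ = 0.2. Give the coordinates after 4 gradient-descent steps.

(-4, -0.0648, 0.0048)

∇g = (10a, 8b, 4c)
Step 1: at (-4, -0.5, 3), ∇g = (-40, -4, 12) → (-4, -0.5, 3) − 0.2·(-40, -4, 12) = (4, 0.3, 0.6)
Step 2: at (4, 0.3, 0.6), ∇g = (40, 2.4, 2.4) → (4, 0.3, 0.6) − 0.2·(40, 2.4, 2.4) = (-4, -0.18, 0.12)
Step 3: at (-4, -0.18, 0.12), ∇g = (-40, -1.44, 0.48) → (-4, -0.18, 0.12) − 0.2·(-40, -1.44, 0.48) = (4, 0.108, 0.024)
Step 4: at (4, 0.108, 0.024), ∇g = (40, 0.864, 0.096) → (4, 0.108, 0.024) − 0.2·(40, 0.864, 0.096) = (-4, -0.0648, 0.0048)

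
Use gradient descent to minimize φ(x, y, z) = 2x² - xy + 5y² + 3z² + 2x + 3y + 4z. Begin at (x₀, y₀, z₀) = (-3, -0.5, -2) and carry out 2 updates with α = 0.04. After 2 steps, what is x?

-2.3024

∇φ = (4x - y + 2, -x + 10y + 3, 6z + 4)
(x₁, y₁, z₁) = (-3, -0.5, -2) − 0.04·(-9.5, 1, -8) = (-2.62, -0.54, -1.68)
(x₂, y₂, z₂) = (-2.62, -0.54, -1.68) − 0.04·(-7.94, 0.22, -6.08) = (-2.3024, -0.5488, -1.4368)
x = -2.3024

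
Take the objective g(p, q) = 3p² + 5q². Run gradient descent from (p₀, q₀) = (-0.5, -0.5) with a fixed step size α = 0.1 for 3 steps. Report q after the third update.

∇g = (6p, 10q)
Step 1: at (-0.5, -0.5), ∇g = (-3, -5) → (-0.5, -0.5) − 0.1·(-3, -5) = (-0.2, 0)
Step 2: at (-0.2, 0), ∇g = (-1.2, 0) → (-0.2, 0) − 0.1·(-1.2, 0) = (-0.08, 0)
Step 3: at (-0.08, 0), ∇g = (-0.48, 0) → (-0.08, 0) − 0.1·(-0.48, 0) = (-0.032, 0)
q = 0

0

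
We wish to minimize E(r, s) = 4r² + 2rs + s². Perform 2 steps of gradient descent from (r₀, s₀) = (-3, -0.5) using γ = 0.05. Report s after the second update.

∇E = (8r + 2s, 2r + 2s)
(r₁, s₁) = (-3, -0.5) − 0.05·(-25, -7) = (-1.75, -0.15)
(r₂, s₂) = (-1.75, -0.15) − 0.05·(-14.3, -3.8) = (-1.035, 0.04)
s = 0.04

0.04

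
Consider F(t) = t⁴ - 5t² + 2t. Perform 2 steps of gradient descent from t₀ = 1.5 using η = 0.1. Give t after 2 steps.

1.48055

F′(t) = 4t³ - 10t + 2
t₁ = 1.5 − 0.1·0.5 = 1.45
t₂ = 1.45 − 0.1·(-0.3055) = 1.48055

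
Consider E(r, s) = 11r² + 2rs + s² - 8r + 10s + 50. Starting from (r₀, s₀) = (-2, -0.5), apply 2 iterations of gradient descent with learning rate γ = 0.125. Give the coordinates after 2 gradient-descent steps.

(-6.8125, -3.25)

∇E = (22r + 2s - 8, 2r + 2s + 10)
(r₁, s₁) = (-2, -0.5) − 0.125·(-53, 5) = (4.625, -1.125)
(r₂, s₂) = (4.625, -1.125) − 0.125·(91.5, 17) = (-6.8125, -3.25)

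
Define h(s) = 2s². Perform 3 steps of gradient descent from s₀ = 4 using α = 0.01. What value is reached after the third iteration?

h′(s) = 4s
s₁ = 4 − 0.01·16 = 3.84
s₂ = 3.84 − 0.01·15.36 = 3.6864
s₃ = 3.6864 − 0.01·14.7456 = 3.538944

3.538944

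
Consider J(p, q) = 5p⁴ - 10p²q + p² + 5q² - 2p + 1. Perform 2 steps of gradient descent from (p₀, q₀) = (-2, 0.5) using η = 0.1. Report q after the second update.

∇J = (20p³ - 20pq + 2p - 2, -10p² + 10q)
Step 1: at (-2, 0.5), ∇J = (-146, -35) → (-2, 0.5) − 0.1·(-146, -35) = (12.6, 4)
Step 2: at (12.6, 4), ∇J = (39022.72, -1547.6) → (12.6, 4) − 0.1·(39022.72, -1547.6) = (-3889.672, 158.76)
q = 158.76

158.76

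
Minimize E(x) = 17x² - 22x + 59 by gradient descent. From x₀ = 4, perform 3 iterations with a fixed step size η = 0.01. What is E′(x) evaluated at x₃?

E′(x) = 34x - 22
Step 1: E′(4) = 114; x₁ = 4 − 0.01·114 = 2.86
Step 2: E′(2.86) = 75.24; x₂ = 2.86 − 0.01·75.24 = 2.1076
Step 3: E′(2.1076) = 49.6584; x₃ = 2.1076 − 0.01·49.6584 = 1.611016
E′(x) at (1.611016) = 32.774544

32.774544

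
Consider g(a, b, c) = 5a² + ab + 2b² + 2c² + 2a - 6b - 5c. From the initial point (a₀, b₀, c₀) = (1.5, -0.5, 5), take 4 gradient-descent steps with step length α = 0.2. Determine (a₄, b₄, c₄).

∇g = (10a + b + 2, a + 4b - 6, 4c - 5)
Step 1: at (1.5, -0.5, 5), ∇g = (16.5, -6.5, 15) → (1.5, -0.5, 5) − 0.2·(16.5, -6.5, 15) = (-1.8, 0.8, 2)
Step 2: at (-1.8, 0.8, 2), ∇g = (-15.2, -4.6, 3) → (-1.8, 0.8, 2) − 0.2·(-15.2, -4.6, 3) = (1.24, 1.72, 1.4)
Step 3: at (1.24, 1.72, 1.4), ∇g = (16.12, 2.12, 0.6) → (1.24, 1.72, 1.4) − 0.2·(16.12, 2.12, 0.6) = (-1.984, 1.296, 1.28)
Step 4: at (-1.984, 1.296, 1.28), ∇g = (-16.544, -2.8, 0.12) → (-1.984, 1.296, 1.28) − 0.2·(-16.544, -2.8, 0.12) = (1.3248, 1.856, 1.256)

(1.3248, 1.856, 1.256)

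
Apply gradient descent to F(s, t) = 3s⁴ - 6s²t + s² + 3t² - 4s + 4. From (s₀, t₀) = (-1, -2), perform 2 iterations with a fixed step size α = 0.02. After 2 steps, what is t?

∇F = (12s³ - 12st + 2s - 4, -6s² + 6t)
(s₁, t₁) = (-1, -2) − 0.02·(-42, -18) = (-0.16, -1.64)
(s₂, t₂) = (-0.16, -1.64) − 0.02·(-7.517952, -9.9936) = (-0.00964096, -1.440128)
t = -1.440128

-1.440128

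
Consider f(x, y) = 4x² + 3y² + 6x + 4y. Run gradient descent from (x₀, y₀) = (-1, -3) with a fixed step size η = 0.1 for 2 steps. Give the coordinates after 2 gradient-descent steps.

(-0.76, -1.04)

∇f = (8x + 6, 6y + 4)
(x₁, y₁) = (-1, -3) − 0.1·(-2, -14) = (-0.8, -1.6)
(x₂, y₂) = (-0.8, -1.6) − 0.1·(-0.4, -5.6) = (-0.76, -1.04)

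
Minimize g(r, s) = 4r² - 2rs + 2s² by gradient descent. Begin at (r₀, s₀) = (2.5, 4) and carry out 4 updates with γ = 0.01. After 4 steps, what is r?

2.06223752

∇g = (8r - 2s, -2r + 4s)
(r₁, s₁) = (2.5, 4) − 0.01·(12, 11) = (2.38, 3.89)
(r₂, s₂) = (2.38, 3.89) − 0.01·(11.26, 10.8) = (2.2674, 3.782)
(r₃, s₃) = (2.2674, 3.782) − 0.01·(10.5752, 10.5932) = (2.161648, 3.676068)
(r₄, s₄) = (2.161648, 3.676068) − 0.01·(9.941048, 10.380976) = (2.06223752, 3.57225824)
r = 2.06223752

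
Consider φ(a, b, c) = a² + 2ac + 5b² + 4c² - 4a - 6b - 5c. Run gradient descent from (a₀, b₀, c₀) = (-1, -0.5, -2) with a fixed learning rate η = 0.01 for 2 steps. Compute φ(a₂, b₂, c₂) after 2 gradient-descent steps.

∇φ = (2a + 2c - 4, 10b - 6, 2a + 8c - 5)
(a₁, b₁, c₁) = (-1, -0.5, -2) − 0.01·(-10, -11, -23) = (-0.9, -0.39, -1.77)
(a₂, b₂, c₂) = (-0.9, -0.39, -1.77) − 0.01·(-9.34, -9.9, -20.96) = (-0.8066, -0.291, -1.5604)
φ(-0.8066, -0.291, -1.5604) = 26.10503848

26.10503848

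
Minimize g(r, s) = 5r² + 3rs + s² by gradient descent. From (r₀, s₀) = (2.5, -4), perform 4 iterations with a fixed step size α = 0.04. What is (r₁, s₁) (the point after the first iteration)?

∇g = (10r + 3s, 3r + 2s)
Step 1: at (2.5, -4), ∇g = (13, -0.5) → (2.5, -4) − 0.04·(13, -0.5) = (1.98, -3.98)

(1.98, -3.98)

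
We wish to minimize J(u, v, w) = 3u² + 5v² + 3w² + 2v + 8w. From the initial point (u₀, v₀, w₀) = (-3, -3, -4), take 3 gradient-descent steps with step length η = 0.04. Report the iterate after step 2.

(-1.7328, -1.208, -2.8736)

∇J = (6u, 10v + 2, 6w + 8)
(u₁, v₁, w₁) = (-3, -3, -4) − 0.04·(-18, -28, -16) = (-2.28, -1.88, -3.36)
(u₂, v₂, w₂) = (-2.28, -1.88, -3.36) − 0.04·(-13.68, -16.8, -12.16) = (-1.7328, -1.208, -2.8736)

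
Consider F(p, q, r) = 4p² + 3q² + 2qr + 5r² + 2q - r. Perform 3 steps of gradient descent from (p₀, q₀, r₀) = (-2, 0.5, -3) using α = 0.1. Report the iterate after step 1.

∇F = (8p, 6q + 2r + 2, 2q + 10r - 1)
(p₁, q₁, r₁) = (-2, 0.5, -3) − 0.1·(-16, -1, -30) = (-0.4, 0.6, 0)

(-0.4, 0.6, 0)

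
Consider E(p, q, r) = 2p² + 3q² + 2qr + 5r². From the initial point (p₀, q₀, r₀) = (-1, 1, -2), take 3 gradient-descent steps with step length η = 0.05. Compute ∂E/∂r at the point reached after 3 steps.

-2.776

∇E = (4p, 6q + 2r, 2q + 10r)
(p₁, q₁, r₁) = (-1, 1, -2) − 0.05·(-4, 2, -18) = (-0.8, 0.9, -1.1)
(p₂, q₂, r₂) = (-0.8, 0.9, -1.1) − 0.05·(-3.2, 3.2, -9.2) = (-0.64, 0.74, -0.64)
(p₃, q₃, r₃) = (-0.64, 0.74, -0.64) − 0.05·(-2.56, 3.16, -4.92) = (-0.512, 0.582, -0.394)
∂E/∂r at (-0.512, 0.582, -0.394) = -2.776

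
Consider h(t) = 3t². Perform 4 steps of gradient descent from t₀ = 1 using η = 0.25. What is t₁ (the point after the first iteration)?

h′(t) = 6t
t₁ = 1 − 0.25·6 = -0.5

-0.5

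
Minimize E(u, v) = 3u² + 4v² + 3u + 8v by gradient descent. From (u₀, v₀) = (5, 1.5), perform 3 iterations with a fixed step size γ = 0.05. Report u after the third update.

∇E = (6u + 3, 8v + 8)
Step 1: at (5, 1.5), ∇E = (33, 20) → (5, 1.5) − 0.05·(33, 20) = (3.35, 0.5)
Step 2: at (3.35, 0.5), ∇E = (23.1, 12) → (3.35, 0.5) − 0.05·(23.1, 12) = (2.195, -0.1)
Step 3: at (2.195, -0.1), ∇E = (16.17, 7.2) → (2.195, -0.1) − 0.05·(16.17, 7.2) = (1.3865, -0.46)
u = 1.3865

1.3865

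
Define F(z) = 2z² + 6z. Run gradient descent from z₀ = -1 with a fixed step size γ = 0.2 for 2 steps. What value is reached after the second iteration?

-1.48

F′(z) = 4z + 6
z₁ = -1 − 0.2·2 = -1.4
z₂ = -1.4 − 0.2·0.4 = -1.48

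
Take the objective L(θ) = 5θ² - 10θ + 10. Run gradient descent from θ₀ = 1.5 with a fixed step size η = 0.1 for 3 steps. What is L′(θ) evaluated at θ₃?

0

L′(θ) = 10θ - 10
θ₁ = 1.5 − 0.1·5 = 1
θ₂ = 1 − 0.1·0 = 1
θ₃ = 1 − 0.1·0 = 1
L′(θ) at (1) = 0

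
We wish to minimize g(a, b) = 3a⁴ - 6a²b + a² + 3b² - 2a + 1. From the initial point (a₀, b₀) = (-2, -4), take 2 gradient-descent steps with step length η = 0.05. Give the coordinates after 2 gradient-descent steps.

∇g = (12a³ - 12ab + 2a - 2, -6a² + 6b)
Step 1: at (-2, -4), ∇g = (-198, -48) → (-2, -4) − 0.05·(-198, -48) = (7.9, -1.6)
Step 2: at (7.9, -1.6), ∇g = (6081.948, -384.06) → (7.9, -1.6) − 0.05·(6081.948, -384.06) = (-296.1974, 17.603)

(-296.1974, 17.603)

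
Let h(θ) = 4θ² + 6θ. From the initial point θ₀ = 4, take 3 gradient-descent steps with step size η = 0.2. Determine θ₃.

-1.776

h′(θ) = 8θ + 6
Step 1: h′(4) = 38; θ₁ = 4 − 0.2·38 = -3.6
Step 2: h′(-3.6) = -22.8; θ₂ = -3.6 − 0.2·(-22.8) = 0.96
Step 3: h′(0.96) = 13.68; θ₃ = 0.96 − 0.2·13.68 = -1.776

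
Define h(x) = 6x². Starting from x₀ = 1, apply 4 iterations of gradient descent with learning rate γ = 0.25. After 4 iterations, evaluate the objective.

1536

h′(x) = 12x
x₁ = 1 − 0.25·12 = -2
x₂ = -2 − 0.25·(-24) = 4
x₃ = 4 − 0.25·48 = -8
x₄ = -8 − 0.25·(-96) = 16
h(16) = 1536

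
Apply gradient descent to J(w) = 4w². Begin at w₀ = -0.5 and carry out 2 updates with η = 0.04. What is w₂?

J′(w) = 8w
w₁ = -0.5 − 0.04·(-4) = -0.34
w₂ = -0.34 − 0.04·(-2.72) = -0.2312

-0.2312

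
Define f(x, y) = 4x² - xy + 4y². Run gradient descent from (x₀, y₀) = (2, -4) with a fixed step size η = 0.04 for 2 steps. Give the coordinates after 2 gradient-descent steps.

(0.7104, -1.7472)

∇f = (8x - y, -x + 8y)
(x₁, y₁) = (2, -4) − 0.04·(20, -34) = (1.2, -2.64)
(x₂, y₂) = (1.2, -2.64) − 0.04·(12.24, -22.32) = (0.7104, -1.7472)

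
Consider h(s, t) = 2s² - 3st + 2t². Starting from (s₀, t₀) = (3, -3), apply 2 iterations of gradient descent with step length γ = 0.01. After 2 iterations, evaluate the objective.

47.12727663

∇h = (4s - 3t, -3s + 4t)
(s₁, t₁) = (3, -3) − 0.01·(21, -21) = (2.79, -2.79)
(s₂, t₂) = (2.79, -2.79) − 0.01·(19.53, -19.53) = (2.5947, -2.5947)
h(2.5947, -2.5947) = 47.12727663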